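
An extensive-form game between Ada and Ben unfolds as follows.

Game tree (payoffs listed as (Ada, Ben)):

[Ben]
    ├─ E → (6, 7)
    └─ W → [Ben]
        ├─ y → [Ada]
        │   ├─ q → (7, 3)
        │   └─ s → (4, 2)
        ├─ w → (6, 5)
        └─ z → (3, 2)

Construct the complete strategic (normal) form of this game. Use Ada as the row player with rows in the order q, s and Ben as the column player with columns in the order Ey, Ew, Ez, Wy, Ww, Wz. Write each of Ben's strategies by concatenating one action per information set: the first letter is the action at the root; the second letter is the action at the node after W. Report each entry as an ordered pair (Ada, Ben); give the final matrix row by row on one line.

           Ey       Ew       Ez       Wy       Ww       Wz
   q    (6,7)    (6,7)    (6,7)    (7,3)    (6,5)    (3,2)
   s    (6,7)    (6,7)    (6,7)    (4,2)    (6,5)    (3,2)

q: (6,7) (6,7) (6,7) (7,3) (6,5) (3,2) | s: (6,7) (6,7) (6,7) (4,2) (6,5) (3,2)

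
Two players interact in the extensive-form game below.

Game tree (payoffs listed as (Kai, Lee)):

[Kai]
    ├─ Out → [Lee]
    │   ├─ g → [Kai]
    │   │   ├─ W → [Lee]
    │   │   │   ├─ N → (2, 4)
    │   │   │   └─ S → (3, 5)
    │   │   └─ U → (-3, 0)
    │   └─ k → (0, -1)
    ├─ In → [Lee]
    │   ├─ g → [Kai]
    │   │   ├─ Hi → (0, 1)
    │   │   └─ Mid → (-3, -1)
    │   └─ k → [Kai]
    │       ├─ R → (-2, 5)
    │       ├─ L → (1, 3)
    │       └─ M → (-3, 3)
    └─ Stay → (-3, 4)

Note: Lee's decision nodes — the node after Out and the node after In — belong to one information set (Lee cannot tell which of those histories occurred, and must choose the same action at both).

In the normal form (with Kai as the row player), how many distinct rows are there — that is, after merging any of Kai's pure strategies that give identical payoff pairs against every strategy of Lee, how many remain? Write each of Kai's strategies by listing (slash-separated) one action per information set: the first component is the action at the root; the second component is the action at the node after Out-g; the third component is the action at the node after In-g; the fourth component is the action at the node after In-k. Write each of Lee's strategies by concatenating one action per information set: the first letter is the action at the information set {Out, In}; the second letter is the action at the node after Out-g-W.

Kai has 36 pure strategies: Out/W/Hi/R, Out/W/Hi/L, Out/W/Hi/M, Out/W/Mid/R, Out/W/Mid/L, Out/W/Mid/M, Out/U/Hi/R, Out/U/Hi/L, Out/U/Hi/M, Out/U/Mid/R, Out/U/Mid/L, Out/U/Mid/M, In/W/Hi/R, In/W/Hi/L, In/W/Hi/M, In/W/Mid/R, In/W/Mid/L, In/W/Mid/M, In/U/Hi/R, In/U/Hi/L, In/U/Hi/M, In/U/Mid/R, In/U/Mid/L, In/U/Mid/M, Stay/W/Hi/R, Stay/W/Hi/L, Stay/W/Hi/M, Stay/W/Mid/R, Stay/W/Mid/L, Stay/W/Mid/M, Stay/U/Hi/R, Stay/U/Hi/L, Stay/U/Hi/M, Stay/U/Mid/R, Stay/U/Mid/L, Stay/U/Mid/M. Columns: gN, gS, kN, kS.
{Out/W/Hi/R, Out/W/Hi/L, Out/W/Hi/M, Out/W/Mid/R, Out/W/Mid/L, Out/W/Mid/M} → row (2,4) (3,5) (0,-1) (0,-1)
{Out/U/Hi/R, Out/U/Hi/L, Out/U/Hi/M, Out/U/Mid/R, Out/U/Mid/L, Out/U/Mid/M} → row (-3,0) (-3,0) (0,-1) (0,-1)
{In/W/Hi/R, In/U/Hi/R} → row (0,1) (0,1) (-2,5) (-2,5)
{In/W/Hi/L, In/U/Hi/L} → row (0,1) (0,1) (1,3) (1,3)
{In/W/Hi/M, In/U/Hi/M} → row (0,1) (0,1) (-3,3) (-3,3)
{In/W/Mid/R, In/U/Mid/R} → row (-3,-1) (-3,-1) (-2,5) (-2,5)
{In/W/Mid/L, In/U/Mid/L} → row (-3,-1) (-3,-1) (1,3) (1,3)
{In/W/Mid/M, In/U/Mid/M} → row (-3,-1) (-3,-1) (-3,3) (-3,3)
{Stay/W/Hi/R, Stay/W/Hi/L, Stay/W/Hi/M, Stay/W/Mid/R, Stay/W/Mid/L, Stay/W/Mid/M, Stay/U/Hi/R, Stay/U/Hi/L, Stay/U/Hi/M, Stay/U/Mid/R, Stay/U/Mid/L, Stay/U/Mid/M} → row (-3,4) (-3,4) (-3,4) (-3,4)
That's 9 distinct rows out of 36 strategies.

9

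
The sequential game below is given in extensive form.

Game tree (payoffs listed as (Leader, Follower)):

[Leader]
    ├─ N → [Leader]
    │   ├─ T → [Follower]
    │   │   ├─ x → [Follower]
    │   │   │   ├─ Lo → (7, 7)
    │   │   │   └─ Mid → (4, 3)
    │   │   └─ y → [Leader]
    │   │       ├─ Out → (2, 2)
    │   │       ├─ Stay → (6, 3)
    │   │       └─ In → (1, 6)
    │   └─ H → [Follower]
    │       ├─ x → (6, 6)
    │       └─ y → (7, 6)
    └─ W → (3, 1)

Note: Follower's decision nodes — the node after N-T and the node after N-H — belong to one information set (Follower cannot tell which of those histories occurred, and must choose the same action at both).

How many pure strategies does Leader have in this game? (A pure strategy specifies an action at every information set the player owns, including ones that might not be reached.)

Leader owns the root with actions {N, W} — two choices.
Leader owns the node after N with actions {T, H} — two choices.
Leader owns the node after N-T-y with actions {Out, Stay, In} — three choices.
A pure strategy fixes one action at each information set independently, so the count is the product 2 × 2 × 3 = 12.

12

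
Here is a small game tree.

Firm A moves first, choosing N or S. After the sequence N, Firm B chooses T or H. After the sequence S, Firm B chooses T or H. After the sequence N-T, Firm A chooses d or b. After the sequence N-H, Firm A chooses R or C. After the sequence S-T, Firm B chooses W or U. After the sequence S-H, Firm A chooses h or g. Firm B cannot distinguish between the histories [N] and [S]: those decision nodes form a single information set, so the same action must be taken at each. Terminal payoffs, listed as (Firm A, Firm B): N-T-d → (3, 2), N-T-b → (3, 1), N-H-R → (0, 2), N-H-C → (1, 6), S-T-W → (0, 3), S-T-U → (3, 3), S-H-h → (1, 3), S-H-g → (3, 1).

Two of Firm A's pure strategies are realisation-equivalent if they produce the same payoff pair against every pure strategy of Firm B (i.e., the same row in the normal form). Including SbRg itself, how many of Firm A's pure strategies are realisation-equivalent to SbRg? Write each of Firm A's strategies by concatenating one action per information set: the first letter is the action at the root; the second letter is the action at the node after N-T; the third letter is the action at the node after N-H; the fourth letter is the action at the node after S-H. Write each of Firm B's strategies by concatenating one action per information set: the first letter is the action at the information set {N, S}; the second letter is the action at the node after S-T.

4

Row for SbRg (columns TW, TU, HW, HU): (0,3) (3,3) (3,1) (3,1).
Under SbRg, Firm A's choice at the node after N-T and at the node after N-H can never be reached regardless of what Firm B does, so varying those choices leaves every outcome unchanged.
Holding the reachable choices fixed and varying the unreachable ones freely already gives 2 × 2 = 4 equivalent strategies.
No other strategy reproduces this row, so those 4 are the full class: SdRg, SdCg, SbRg, SbCg.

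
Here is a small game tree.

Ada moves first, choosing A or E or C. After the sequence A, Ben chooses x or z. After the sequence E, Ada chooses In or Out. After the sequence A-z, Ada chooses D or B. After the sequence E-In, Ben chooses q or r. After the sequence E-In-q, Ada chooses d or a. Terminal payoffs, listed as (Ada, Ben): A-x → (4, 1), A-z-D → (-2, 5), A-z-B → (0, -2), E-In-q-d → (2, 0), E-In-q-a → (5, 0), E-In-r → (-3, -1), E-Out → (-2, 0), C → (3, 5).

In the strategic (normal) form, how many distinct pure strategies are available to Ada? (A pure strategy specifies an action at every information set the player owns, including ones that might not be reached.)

Ada owns the root with actions {A, E, C} — three choices.
Ada owns the node after E with actions {In, Out} — two choices.
Ada owns the node after A-z with actions {D, B} — two choices.
Ada owns the node after E-In-q with actions {d, a} — two choices.
A pure strategy fixes one action at each information set independently, so the count is the product 3 × 2 × 2 × 2 = 24.

24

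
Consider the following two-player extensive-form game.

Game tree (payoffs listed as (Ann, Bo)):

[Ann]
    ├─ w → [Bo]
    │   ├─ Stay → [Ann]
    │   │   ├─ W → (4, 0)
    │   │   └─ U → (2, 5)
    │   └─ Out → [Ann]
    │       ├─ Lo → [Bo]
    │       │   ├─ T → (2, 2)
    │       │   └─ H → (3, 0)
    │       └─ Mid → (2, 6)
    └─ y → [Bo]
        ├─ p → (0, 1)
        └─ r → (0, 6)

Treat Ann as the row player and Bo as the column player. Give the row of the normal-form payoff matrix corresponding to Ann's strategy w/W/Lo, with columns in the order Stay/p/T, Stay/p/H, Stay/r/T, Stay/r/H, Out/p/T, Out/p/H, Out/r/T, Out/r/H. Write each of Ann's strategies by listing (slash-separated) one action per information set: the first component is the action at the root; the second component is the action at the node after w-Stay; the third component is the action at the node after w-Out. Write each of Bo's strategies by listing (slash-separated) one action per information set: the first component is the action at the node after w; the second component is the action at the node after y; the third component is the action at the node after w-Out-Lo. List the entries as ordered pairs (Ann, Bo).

(4,0) (4,0) (4,0) (4,0) (2,2) (3,0) (2,2) (3,0)

vs Stay/p/T: Ann plays w → Bo plays Stay at [w] → Ann plays W at [w-Stay] → (4, 0)
vs Stay/p/H: Ann plays w → Bo plays Stay at [w] → Ann plays W at [w-Stay] → (4, 0)
vs Stay/r/T: Ann plays w → Bo plays Stay at [w] → Ann plays W at [w-Stay] → (4, 0)
vs Stay/r/H: Ann plays w → Bo plays Stay at [w] → Ann plays W at [w-Stay] → (4, 0)
vs Out/p/T: Ann plays w → Bo plays Out at [w] → Ann plays Lo at [w-Out] → Bo plays T at [w-Out-Lo] → (2, 2)
vs Out/p/H: Ann plays w → Bo plays Out at [w] → Ann plays Lo at [w-Out] → Bo plays H at [w-Out-Lo] → (3, 0)
vs Out/r/T: Ann plays w → Bo plays Out at [w] → Ann plays Lo at [w-Out] → Bo plays T at [w-Out-Lo] → (2, 2)
vs Out/r/H: Ann plays w → Bo plays Out at [w] → Ann plays Lo at [w-Out] → Bo plays H at [w-Out-Lo] → (3, 0)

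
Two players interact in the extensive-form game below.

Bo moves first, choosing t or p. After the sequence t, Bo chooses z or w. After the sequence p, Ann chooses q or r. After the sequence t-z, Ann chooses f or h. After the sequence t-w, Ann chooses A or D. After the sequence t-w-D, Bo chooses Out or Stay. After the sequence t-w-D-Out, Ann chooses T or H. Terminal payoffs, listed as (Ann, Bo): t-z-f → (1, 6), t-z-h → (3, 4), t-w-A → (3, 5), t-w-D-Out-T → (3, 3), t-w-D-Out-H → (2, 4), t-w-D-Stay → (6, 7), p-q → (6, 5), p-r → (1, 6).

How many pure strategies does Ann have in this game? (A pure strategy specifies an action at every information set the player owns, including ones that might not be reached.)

Ann owns the node after p with actions {q, r} — two choices.
Ann owns the node after t-z with actions {f, h} — two choices.
Ann owns the node after t-w with actions {A, D} — two choices.
Ann owns the node after t-w-D-Out with actions {T, H} — two choices.
A pure strategy fixes one action at each information set independently, so the count is the product 2 × 2 × 2 × 2 = 16.

16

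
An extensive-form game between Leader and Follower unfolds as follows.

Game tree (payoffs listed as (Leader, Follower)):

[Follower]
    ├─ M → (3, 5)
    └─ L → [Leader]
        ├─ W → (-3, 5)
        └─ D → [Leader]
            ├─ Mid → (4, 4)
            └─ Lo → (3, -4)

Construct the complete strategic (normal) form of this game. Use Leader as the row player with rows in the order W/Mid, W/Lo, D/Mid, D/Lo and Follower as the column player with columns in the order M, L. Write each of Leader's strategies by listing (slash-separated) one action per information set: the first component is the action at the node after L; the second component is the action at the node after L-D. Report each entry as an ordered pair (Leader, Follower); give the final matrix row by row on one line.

Row W/Mid: M→(3,5), L→(-3,5)
Row W/Lo: M→(3,5), L→(-3,5)
Row D/Mid: M→(3,5), L→(4,4)
Row D/Lo: M→(3,5), L→(3,-4)

W/Mid: (3,5) (-3,5) | W/Lo: (3,5) (-3,5) | D/Mid: (3,5) (4,4) | D/Lo: (3,5) (3,-4)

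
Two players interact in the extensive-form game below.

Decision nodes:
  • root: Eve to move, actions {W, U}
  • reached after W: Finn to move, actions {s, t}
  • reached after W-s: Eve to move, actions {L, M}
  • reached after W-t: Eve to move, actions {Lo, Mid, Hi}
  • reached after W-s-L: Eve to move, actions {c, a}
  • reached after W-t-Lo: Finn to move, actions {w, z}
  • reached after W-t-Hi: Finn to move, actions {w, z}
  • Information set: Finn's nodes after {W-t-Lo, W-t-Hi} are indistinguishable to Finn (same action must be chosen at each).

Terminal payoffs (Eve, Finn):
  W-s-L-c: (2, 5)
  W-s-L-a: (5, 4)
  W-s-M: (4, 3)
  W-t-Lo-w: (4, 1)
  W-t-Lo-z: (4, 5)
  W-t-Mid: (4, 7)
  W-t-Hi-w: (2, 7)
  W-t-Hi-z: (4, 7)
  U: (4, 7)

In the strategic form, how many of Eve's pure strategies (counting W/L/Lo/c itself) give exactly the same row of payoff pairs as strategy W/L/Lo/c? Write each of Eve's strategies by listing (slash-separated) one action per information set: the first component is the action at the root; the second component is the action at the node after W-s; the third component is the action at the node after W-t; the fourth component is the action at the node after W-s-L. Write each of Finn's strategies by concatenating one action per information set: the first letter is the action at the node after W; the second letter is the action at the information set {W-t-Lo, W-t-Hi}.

Row for W/L/Lo/c (columns sw, sz, tw, tz): (2,5) (2,5) (4,1) (4,5).
Every one of Eve's information sets is on the play path for some reply by Finn when Eve follows W/L/Lo/c.
Changing the action at any of them therefore changes at least one column, so only W/L/Lo/c itself gives this row.

1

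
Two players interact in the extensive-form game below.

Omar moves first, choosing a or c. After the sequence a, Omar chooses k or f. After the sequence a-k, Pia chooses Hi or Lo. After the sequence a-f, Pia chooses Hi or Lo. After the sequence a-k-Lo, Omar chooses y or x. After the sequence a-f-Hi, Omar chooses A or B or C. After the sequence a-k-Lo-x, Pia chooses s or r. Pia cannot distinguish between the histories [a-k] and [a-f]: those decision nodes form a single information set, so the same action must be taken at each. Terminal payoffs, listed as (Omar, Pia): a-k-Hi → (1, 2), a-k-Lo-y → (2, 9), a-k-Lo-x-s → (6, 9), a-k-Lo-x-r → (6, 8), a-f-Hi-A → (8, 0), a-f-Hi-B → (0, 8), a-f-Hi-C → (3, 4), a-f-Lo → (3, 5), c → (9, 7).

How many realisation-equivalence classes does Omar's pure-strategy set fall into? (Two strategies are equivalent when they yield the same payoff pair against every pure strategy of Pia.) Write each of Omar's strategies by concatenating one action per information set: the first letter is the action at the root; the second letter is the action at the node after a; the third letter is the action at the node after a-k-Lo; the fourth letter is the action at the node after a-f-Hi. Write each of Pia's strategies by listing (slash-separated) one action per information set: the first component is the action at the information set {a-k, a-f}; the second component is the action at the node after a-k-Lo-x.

Omar has 24 pure strategies: akyA, akyB, akyC, akxA, akxB, akxC, afyA, afyB, afyC, afxA, afxB, afxC, ckyA, ckyB, ckyC, ckxA, ckxB, ckxC, cfyA, cfyB, cfyC, cfxA, cfxB, cfxC. Columns: Hi/s, Hi/r, Lo/s, Lo/r.
{akyA, akyB, akyC} → row (1,2) (1,2) (2,9) (2,9)
{akxA, akxB, akxC} → row (1,2) (1,2) (6,9) (6,8)
{afyA, afxA} → row (8,0) (8,0) (3,5) (3,5)
{afyB, afxB} → row (0,8) (0,8) (3,5) (3,5)
{afyC, afxC} → row (3,4) (3,4) (3,5) (3,5)
{ckyA, ckyB, ckyC, ckxA, ckxB, ckxC, cfyA, cfyB, cfyC, cfxA, cfxB, cfxC} → row (9,7) (9,7) (9,7) (9,7)
That's 6 distinct rows out of 24 strategies.

6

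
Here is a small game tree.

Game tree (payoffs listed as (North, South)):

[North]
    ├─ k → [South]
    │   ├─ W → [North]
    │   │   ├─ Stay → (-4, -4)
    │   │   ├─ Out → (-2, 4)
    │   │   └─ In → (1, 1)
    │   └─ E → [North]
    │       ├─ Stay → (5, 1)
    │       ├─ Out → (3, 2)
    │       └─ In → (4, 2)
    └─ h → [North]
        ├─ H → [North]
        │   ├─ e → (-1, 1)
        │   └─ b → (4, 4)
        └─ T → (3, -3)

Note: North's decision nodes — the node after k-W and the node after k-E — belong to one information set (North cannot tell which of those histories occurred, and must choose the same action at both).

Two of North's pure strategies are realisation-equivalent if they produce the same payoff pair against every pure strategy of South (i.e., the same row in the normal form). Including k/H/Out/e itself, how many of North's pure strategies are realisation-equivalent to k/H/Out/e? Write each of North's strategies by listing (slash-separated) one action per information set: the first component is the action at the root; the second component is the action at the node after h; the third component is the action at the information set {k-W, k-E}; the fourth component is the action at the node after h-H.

Row for k/H/Out/e (columns W, E): (-2,4) (3,2).
Under k/H/Out/e, North's choice at the node after h and at the node after h-H can never be reached regardless of what South does, so varying those choices leaves every outcome unchanged.
Holding the reachable choices fixed and varying the unreachable ones freely already gives 2 × 2 = 4 equivalent strategies.
No other strategy reproduces this row, so those 4 are the full class: k/H/Out/e, k/H/Out/b, k/T/Out/e, k/T/Out/b.

4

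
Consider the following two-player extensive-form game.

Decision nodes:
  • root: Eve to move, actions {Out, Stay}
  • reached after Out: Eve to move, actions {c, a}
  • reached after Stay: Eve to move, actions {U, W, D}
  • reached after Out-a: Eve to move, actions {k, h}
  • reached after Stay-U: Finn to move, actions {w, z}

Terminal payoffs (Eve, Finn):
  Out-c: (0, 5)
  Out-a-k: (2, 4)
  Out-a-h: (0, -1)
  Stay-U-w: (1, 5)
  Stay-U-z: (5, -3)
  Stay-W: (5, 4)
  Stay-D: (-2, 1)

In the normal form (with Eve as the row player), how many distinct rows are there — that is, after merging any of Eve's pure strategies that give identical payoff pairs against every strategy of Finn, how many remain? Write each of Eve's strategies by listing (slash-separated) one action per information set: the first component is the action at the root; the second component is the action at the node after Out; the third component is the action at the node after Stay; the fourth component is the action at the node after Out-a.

6

Eve has 24 pure strategies: Out/c/U/k, Out/c/U/h, Out/c/W/k, Out/c/W/h, Out/c/D/k, Out/c/D/h, Out/a/U/k, Out/a/U/h, Out/a/W/k, Out/a/W/h, Out/a/D/k, Out/a/D/h, Stay/c/U/k, Stay/c/U/h, Stay/c/W/k, Stay/c/W/h, Stay/c/D/k, Stay/c/D/h, Stay/a/U/k, Stay/a/U/h, Stay/a/W/k, Stay/a/W/h, Stay/a/D/k, Stay/a/D/h. Columns: w, z.
{Out/c/U/k, Out/c/U/h, Out/c/W/k, Out/c/W/h, Out/c/D/k, Out/c/D/h} → row (0,5) (0,5)
{Out/a/U/k, Out/a/W/k, Out/a/D/k} → row (2,4) (2,4)
{Out/a/U/h, Out/a/W/h, Out/a/D/h} → row (0,-1) (0,-1)
{Stay/c/U/k, Stay/c/U/h, Stay/a/U/k, Stay/a/U/h} → row (1,5) (5,-3)
{Stay/c/W/k, Stay/c/W/h, Stay/a/W/k, Stay/a/W/h} → row (5,4) (5,4)
{Stay/c/D/k, Stay/c/D/h, Stay/a/D/k, Stay/a/D/h} → row (-2,1) (-2,1)
That's 6 distinct rows out of 24 strategies.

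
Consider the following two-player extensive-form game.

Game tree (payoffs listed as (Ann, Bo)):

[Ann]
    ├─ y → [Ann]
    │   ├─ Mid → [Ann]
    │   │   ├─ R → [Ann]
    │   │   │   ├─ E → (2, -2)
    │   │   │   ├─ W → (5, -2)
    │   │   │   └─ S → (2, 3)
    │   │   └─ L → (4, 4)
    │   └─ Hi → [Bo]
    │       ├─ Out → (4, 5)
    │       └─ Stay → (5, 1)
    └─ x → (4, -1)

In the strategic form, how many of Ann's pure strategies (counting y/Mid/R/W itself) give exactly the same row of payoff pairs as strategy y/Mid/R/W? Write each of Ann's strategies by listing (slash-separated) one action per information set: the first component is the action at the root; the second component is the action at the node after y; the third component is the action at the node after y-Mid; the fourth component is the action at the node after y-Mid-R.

Row for y/Mid/R/W (columns Out, Stay): (5,-2) (5,-2).
Every one of Ann's information sets is on the play path for some reply by Bo when Ann follows y/Mid/R/W.
Changing the action at any of them therefore changes at least one column, so only y/Mid/R/W itself gives this row.

1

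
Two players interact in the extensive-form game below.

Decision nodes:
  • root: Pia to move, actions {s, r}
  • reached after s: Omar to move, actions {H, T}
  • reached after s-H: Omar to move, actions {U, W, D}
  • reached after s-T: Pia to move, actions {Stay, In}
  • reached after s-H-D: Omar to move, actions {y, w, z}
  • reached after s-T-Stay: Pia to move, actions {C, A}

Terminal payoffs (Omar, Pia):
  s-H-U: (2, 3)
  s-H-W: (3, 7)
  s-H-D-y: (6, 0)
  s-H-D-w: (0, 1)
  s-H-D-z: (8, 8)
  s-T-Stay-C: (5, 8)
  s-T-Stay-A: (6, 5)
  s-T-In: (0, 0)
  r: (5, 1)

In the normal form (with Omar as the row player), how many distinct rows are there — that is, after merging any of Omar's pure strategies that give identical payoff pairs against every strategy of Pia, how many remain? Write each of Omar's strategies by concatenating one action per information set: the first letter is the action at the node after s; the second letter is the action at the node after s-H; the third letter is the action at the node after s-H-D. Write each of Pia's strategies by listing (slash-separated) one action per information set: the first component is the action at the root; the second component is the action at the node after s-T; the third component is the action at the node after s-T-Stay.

Omar has 18 pure strategies: HUy, HUw, HUz, HWy, HWw, HWz, HDy, HDw, HDz, TUy, TUw, TUz, TWy, TWw, TWz, TDy, TDw, TDz. Columns: s/Stay/C, s/Stay/A, s/In/C, s/In/A, r/Stay/C, r/Stay/A, r/In/C, r/In/A.
{HUy, HUw, HUz} → row (2,3) (2,3) (2,3) (2,3) (5,1) (5,1) (5,1) (5,1)
{HWy, HWw, HWz} → row (3,7) (3,7) (3,7) (3,7) (5,1) (5,1) (5,1) (5,1)
{HDy} → row (6,0) (6,0) (6,0) (6,0) (5,1) (5,1) (5,1) (5,1)
{HDw} → row (0,1) (0,1) (0,1) (0,1) (5,1) (5,1) (5,1) (5,1)
{HDz} → row (8,8) (8,8) (8,8) (8,8) (5,1) (5,1) (5,1) (5,1)
{TUy, TUw, TUz, TWy, TWw, TWz, TDy, TDw, TDz} → row (5,8) (6,5) (0,0) (0,0) (5,1) (5,1) (5,1) (5,1)
That's 6 distinct rows out of 18 strategies.

6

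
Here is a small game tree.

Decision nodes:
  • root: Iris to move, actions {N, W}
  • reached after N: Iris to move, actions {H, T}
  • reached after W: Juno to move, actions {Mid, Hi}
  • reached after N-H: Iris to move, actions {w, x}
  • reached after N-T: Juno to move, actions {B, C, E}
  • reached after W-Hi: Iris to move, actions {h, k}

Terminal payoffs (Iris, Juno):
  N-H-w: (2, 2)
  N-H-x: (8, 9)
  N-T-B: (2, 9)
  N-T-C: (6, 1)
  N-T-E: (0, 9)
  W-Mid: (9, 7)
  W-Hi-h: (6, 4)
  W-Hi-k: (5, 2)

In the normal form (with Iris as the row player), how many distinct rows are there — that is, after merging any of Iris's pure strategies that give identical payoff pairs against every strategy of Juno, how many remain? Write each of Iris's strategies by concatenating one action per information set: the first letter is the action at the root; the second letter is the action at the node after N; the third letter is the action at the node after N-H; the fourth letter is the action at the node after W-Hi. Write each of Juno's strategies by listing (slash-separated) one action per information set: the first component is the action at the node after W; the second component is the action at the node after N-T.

5

Iris has 16 pure strategies: NHwh, NHwk, NHxh, NHxk, NTwh, NTwk, NTxh, NTxk, WHwh, WHwk, WHxh, WHxk, WTwh, WTwk, WTxh, WTxk. Columns: Mid/B, Mid/C, Mid/E, Hi/B, Hi/C, Hi/E.
{NHwh, NHwk} → row (2,2) (2,2) (2,2) (2,2) (2,2) (2,2)
{NHxh, NHxk} → row (8,9) (8,9) (8,9) (8,9) (8,9) (8,9)
{NTwh, NTwk, NTxh, NTxk} → row (2,9) (6,1) (0,9) (2,9) (6,1) (0,9)
{WHwh, WHxh, WTwh, WTxh} → row (9,7) (9,7) (9,7) (6,4) (6,4) (6,4)
{WHwk, WHxk, WTwk, WTxk} → row (9,7) (9,7) (9,7) (5,2) (5,2) (5,2)
That's 5 distinct rows out of 16 strategies.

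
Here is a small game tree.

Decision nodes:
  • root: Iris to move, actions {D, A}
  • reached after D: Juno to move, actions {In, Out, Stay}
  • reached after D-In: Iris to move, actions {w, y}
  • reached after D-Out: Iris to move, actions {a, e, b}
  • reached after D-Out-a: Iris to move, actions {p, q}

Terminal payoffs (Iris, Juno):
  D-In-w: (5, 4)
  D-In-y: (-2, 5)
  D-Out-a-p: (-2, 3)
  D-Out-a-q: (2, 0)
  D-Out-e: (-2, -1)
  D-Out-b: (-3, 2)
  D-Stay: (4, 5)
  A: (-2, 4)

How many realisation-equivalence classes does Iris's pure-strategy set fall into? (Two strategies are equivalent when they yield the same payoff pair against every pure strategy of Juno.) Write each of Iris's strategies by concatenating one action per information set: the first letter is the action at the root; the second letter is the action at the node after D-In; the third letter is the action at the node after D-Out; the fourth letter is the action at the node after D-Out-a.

9

Iris has 24 pure strategies: Dwap, Dwaq, Dwep, Dweq, Dwbp, Dwbq, Dyap, Dyaq, Dyep, Dyeq, Dybp, Dybq, Awap, Awaq, Awep, Aweq, Awbp, Awbq, Ayap, Ayaq, Ayep, Ayeq, Aybp, Aybq. Columns: In, Out, Stay.
{Dwap} → row (5,4) (-2,3) (4,5)
{Dwaq} → row (5,4) (2,0) (4,5)
{Dwep, Dweq} → row (5,4) (-2,-1) (4,5)
{Dwbp, Dwbq} → row (5,4) (-3,2) (4,5)
{Dyap} → row (-2,5) (-2,3) (4,5)
{Dyaq} → row (-2,5) (2,0) (4,5)
{Dyep, Dyeq} → row (-2,5) (-2,-1) (4,5)
{Dybp, Dybq} → row (-2,5) (-3,2) (4,5)
{Awap, Awaq, Awep, Aweq, Awbp, Awbq, Ayap, Ayaq, Ayep, Ayeq, Aybp, Aybq} → row (-2,4) (-2,4) (-2,4)
That's 9 distinct rows out of 24 strategies.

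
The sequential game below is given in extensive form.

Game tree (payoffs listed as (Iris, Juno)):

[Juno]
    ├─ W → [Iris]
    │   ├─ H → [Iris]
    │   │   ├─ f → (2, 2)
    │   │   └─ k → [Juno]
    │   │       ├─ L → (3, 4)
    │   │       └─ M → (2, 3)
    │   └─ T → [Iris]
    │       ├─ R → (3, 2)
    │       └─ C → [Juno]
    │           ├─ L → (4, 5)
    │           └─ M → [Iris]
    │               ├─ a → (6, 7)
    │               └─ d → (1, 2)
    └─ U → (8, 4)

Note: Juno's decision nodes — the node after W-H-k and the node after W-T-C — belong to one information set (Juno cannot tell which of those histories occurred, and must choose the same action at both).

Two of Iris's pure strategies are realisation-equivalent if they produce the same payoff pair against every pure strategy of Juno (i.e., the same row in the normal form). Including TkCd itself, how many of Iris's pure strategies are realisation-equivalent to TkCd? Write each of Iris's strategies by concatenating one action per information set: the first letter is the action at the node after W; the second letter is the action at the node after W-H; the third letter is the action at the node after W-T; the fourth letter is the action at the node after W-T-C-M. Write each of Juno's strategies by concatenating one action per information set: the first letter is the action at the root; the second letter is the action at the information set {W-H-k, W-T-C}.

Row for TkCd (columns WL, WM, UL, UM): (4,5) (1,2) (8,4) (8,4).
Under TkCd, Iris's choice at the node after W-H can never be reached regardless of what Juno does, so varying those choices leaves every outcome unchanged.
Holding the reachable choices fixed and varying the unreachable one freely already gives 2 equivalent strategies.
No other strategy reproduces this row, so those 2 are the full class: TfCd, TkCd.

2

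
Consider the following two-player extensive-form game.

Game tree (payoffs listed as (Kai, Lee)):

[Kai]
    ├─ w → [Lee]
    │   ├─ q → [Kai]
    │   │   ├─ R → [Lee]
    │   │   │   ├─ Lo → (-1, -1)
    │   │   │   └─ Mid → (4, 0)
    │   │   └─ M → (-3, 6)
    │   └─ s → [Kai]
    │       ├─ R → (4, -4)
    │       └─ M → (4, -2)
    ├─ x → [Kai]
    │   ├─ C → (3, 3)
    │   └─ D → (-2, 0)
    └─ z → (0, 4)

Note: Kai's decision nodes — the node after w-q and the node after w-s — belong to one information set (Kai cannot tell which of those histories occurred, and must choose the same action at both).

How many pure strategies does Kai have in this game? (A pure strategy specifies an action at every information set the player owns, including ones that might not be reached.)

Kai owns the root with actions {w, x, z} — three choices.
Kai owns the node after x with actions {C, D} — two choices.
Kai owns the information set {w-q, w-s} with actions {R, M} — two choices.
A pure strategy fixes one action at each information set independently, so the count is the product 3 × 2 × 2 = 12.
(For reference, Lee has 4 pure strategies, giving a 12×4 normal-form matrix.)

12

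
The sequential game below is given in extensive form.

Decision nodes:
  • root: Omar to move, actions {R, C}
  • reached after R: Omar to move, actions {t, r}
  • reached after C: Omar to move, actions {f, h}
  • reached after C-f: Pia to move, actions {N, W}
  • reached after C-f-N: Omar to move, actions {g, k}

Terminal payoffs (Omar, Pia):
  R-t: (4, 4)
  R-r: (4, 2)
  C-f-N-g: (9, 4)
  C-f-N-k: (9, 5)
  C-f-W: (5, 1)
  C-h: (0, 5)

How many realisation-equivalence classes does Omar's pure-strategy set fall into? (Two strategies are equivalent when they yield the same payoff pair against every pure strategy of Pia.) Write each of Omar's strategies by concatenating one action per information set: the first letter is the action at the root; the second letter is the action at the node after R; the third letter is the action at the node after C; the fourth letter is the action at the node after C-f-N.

Omar has 16 pure strategies: Rtfg, Rtfk, Rthg, Rthk, Rrfg, Rrfk, Rrhg, Rrhk, Ctfg, Ctfk, Cthg, Cthk, Crfg, Crfk, Crhg, Crhk. Columns: N, W.
{Rtfg, Rtfk, Rthg, Rthk} → row (4,4) (4,4)
{Rrfg, Rrfk, Rrhg, Rrhk} → row (4,2) (4,2)
{Ctfg, Crfg} → row (9,4) (5,1)
{Ctfk, Crfk} → row (9,5) (5,1)
{Cthg, Cthk, Crhg, Crhk} → row (0,5) (0,5)
That's 5 distinct rows out of 16 strategies.

5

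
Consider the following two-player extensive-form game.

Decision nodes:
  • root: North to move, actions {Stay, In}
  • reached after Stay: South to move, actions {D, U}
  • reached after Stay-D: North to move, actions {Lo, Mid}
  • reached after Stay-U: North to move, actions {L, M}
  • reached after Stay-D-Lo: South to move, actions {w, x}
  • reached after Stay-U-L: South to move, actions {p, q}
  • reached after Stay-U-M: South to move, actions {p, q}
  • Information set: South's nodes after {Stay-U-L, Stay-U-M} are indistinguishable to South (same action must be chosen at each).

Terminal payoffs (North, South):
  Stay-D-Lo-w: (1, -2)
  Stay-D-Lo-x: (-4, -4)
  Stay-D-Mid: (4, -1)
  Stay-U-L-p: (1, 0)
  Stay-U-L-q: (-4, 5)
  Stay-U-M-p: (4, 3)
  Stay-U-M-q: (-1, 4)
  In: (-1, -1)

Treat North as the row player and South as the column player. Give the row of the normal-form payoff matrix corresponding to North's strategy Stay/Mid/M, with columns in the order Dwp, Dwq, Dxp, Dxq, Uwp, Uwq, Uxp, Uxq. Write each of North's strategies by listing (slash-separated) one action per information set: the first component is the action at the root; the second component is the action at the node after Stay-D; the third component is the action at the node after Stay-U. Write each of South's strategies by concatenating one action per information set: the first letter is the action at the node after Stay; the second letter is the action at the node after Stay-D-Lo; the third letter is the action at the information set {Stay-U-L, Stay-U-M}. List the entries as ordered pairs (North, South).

(4,-1) (4,-1) (4,-1) (4,-1) (4,3) (-1,4) (4,3) (-1,4)

vs Dwp: North plays Stay → South plays D at [Stay] → North plays Mid at [Stay-D] → (4, -1)
vs Dwq: North plays Stay → South plays D at [Stay] → North plays Mid at [Stay-D] → (4, -1)
vs Dxp: North plays Stay → South plays D at [Stay] → North plays Mid at [Stay-D] → (4, -1)
vs Dxq: North plays Stay → South plays D at [Stay] → North plays Mid at [Stay-D] → (4, -1)
vs Uwp: North plays Stay → South plays U at [Stay] → North plays M at [Stay-U] → South plays p at [Stay-U-M] → (4, 3)
vs Uwq: North plays Stay → South plays U at [Stay] → North plays M at [Stay-U] → South plays q at [Stay-U-M] → (-1, 4)
vs Uxp: North plays Stay → South plays U at [Stay] → North plays M at [Stay-U] → South plays p at [Stay-U-M] → (4, 3)
vs Uxq: North plays Stay → South plays U at [Stay] → North plays M at [Stay-U] → South plays q at [Stay-U-M] → (-1, 4)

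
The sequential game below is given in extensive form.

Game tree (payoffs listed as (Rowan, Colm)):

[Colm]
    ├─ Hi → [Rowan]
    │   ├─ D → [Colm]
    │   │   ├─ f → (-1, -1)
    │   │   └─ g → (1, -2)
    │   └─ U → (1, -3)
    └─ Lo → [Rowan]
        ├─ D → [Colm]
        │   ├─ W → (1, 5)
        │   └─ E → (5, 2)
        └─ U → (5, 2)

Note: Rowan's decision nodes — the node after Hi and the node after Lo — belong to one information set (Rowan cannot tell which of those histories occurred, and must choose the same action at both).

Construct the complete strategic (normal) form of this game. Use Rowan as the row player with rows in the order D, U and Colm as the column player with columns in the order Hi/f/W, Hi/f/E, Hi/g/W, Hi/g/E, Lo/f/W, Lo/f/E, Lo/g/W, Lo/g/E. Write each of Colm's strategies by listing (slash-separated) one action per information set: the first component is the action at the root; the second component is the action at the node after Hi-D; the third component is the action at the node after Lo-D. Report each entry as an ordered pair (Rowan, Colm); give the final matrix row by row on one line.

D: (-1,-1) (-1,-1) (1,-2) (1,-2) (1,5) (5,2) (1,5) (5,2) | U: (1,-3) (1,-3) (1,-3) (1,-3) (5,2) (5,2) (5,2) (5,2)

Row D: Hi/f/W→(-1,-1), Hi/f/E→(-1,-1), Hi/g/W→(1,-2), Hi/g/E→(1,-2), Lo/f/W→(1,5), Lo/f/E→(5,2), Lo/g/W→(1,5), Lo/g/E→(5,2)
Row U: Hi/f/W→(1,-3), Hi/f/E→(1,-3), Hi/g/W→(1,-3), Hi/g/E→(1,-3), Lo/f/W→(5,2), Lo/f/E→(5,2), Lo/g/W→(5,2), Lo/g/E→(5,2)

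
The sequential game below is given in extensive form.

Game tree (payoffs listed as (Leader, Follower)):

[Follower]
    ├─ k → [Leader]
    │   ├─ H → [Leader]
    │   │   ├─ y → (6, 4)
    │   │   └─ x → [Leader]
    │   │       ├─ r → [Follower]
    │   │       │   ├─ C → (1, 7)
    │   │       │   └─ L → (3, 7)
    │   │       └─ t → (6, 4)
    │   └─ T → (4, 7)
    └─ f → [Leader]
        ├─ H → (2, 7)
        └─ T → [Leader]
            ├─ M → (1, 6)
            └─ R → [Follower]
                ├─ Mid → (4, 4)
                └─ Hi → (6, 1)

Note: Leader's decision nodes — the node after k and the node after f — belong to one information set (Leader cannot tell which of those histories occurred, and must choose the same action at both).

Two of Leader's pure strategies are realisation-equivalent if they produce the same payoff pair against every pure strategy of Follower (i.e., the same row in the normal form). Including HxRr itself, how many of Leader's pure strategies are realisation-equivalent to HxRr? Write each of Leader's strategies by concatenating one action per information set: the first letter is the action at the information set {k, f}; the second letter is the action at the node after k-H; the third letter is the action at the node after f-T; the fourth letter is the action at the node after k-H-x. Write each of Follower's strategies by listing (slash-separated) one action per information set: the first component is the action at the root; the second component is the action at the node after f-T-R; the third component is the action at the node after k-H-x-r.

Row for HxRr (columns k/Mid/C, k/Mid/L, k/Hi/C, k/Hi/L, f/Mid/C, f/Mid/L, f/Hi/C, f/Hi/L): (1,7) (3,7) (1,7) (3,7) (2,7) (2,7) (2,7) (2,7).
Under HxRr, Leader's choice at the node after f-T can never be reached regardless of what Follower does, so varying those choices leaves every outcome unchanged.
Holding the reachable choices fixed and varying the unreachable one freely already gives 2 equivalent strategies.
No other strategy reproduces this row, so those 2 are the full class: HxMr, HxRr.

2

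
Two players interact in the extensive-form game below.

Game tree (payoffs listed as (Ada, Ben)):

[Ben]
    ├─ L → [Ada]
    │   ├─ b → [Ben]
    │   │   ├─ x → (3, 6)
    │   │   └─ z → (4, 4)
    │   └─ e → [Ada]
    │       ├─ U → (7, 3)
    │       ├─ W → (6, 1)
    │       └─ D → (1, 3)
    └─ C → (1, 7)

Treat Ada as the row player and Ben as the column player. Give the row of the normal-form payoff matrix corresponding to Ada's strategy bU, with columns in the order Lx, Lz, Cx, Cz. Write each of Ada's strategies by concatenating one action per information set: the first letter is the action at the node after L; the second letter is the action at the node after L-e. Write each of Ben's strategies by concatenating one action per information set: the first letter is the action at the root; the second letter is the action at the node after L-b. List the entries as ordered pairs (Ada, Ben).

vs Lx: Ben plays L → Ada plays b at [L] → Ben plays x at [L-b] → (3, 6)
vs Lz: Ben plays L → Ada plays b at [L] → Ben plays z at [L-b] → (4, 4)
vs Cx: Ben plays C → (1, 7)
vs Cz: Ben plays C → (1, 7)

(3,6) (4,4) (1,7) (1,7)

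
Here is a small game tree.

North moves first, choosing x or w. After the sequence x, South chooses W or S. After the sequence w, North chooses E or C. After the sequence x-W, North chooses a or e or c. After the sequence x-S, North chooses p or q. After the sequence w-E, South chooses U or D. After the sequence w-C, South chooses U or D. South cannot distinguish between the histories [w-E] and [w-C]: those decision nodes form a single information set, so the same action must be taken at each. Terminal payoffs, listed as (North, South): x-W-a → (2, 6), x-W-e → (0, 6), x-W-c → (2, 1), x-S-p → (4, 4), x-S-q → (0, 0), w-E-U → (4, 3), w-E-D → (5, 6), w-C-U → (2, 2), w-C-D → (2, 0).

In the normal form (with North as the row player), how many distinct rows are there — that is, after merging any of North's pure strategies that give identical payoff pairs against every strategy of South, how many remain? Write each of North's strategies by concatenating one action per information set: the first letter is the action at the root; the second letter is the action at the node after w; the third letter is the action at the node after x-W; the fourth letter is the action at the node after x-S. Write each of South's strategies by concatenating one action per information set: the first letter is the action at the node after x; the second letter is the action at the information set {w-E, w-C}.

8

North has 24 pure strategies: xEap, xEaq, xEep, xEeq, xEcp, xEcq, xCap, xCaq, xCep, xCeq, xCcp, xCcq, wEap, wEaq, wEep, wEeq, wEcp, wEcq, wCap, wCaq, wCep, wCeq, wCcp, wCcq. Columns: WU, WD, SU, SD.
{xEap, xCap} → row (2,6) (2,6) (4,4) (4,4)
{xEaq, xCaq} → row (2,6) (2,6) (0,0) (0,0)
{xEep, xCep} → row (0,6) (0,6) (4,4) (4,4)
{xEeq, xCeq} → row (0,6) (0,6) (0,0) (0,0)
{xEcp, xCcp} → row (2,1) (2,1) (4,4) (4,4)
{xEcq, xCcq} → row (2,1) (2,1) (0,0) (0,0)
{wEap, wEaq, wEep, wEeq, wEcp, wEcq} → row (4,3) (5,6) (4,3) (5,6)
{wCap, wCaq, wCep, wCeq, wCcp, wCcq} → row (2,2) (2,0) (2,2) (2,0)
That's 8 distinct rows out of 24 strategies.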